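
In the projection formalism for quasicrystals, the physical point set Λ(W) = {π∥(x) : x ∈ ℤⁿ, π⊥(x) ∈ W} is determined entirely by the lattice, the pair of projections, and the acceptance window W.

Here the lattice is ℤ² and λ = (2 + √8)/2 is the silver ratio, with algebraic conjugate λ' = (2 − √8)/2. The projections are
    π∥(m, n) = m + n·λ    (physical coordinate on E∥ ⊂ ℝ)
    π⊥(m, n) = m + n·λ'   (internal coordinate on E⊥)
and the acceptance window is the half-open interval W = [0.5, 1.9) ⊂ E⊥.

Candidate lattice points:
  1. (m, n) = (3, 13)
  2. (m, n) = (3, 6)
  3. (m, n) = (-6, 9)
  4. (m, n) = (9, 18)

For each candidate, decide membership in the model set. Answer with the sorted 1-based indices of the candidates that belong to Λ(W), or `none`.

λ' = (2−√8)/2 ≈ -0.4142.
candidate 1: (m,n)=(3,13) → π∥ = 3+13·λ ≈ 34.3848, π⊥ = 3+13·λ' ≈ -2.3848 ∉ [0.5, 1.9) ⇒ out
candidate 2: (m,n)=(3,6) → π∥ = 3+6·λ ≈ 17.4853, π⊥ = 3+6·λ' ≈ 0.5147 ∈ [0.5, 1.9) ⇒ IN Λ
candidate 3: (m,n)=(-6,9) → π∥ = -6+9·λ ≈ 15.7279, π⊥ = -6+9·λ' ≈ -9.7279 ∉ [0.5, 1.9) ⇒ out
candidate 4: (m,n)=(9,18) → π∥ = 9+18·λ ≈ 52.4558, π⊥ = 9+18·λ' ≈ 1.5442 ∈ [0.5, 1.9) ⇒ IN Λ

2, 4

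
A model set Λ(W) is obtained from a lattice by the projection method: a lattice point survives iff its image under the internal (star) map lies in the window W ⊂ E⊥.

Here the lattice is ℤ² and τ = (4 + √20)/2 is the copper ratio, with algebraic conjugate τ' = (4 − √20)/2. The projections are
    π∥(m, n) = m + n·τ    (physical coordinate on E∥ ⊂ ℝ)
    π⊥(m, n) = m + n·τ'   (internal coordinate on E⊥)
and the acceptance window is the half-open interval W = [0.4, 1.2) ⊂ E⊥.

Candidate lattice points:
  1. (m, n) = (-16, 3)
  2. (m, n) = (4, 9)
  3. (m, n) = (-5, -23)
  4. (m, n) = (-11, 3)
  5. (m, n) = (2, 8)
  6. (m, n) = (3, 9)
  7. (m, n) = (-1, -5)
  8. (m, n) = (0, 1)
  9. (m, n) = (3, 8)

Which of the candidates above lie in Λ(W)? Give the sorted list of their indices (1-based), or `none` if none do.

3, 6, 9

Numerically τ ≈ 4.2361 and τ' = −1/τ ≈ -0.2361.
[1] lift (-16,3): star map gives -16.7082; window check 0.4 ≤ -16.7082 < 1.2 is false → out
[2] lift (4,9): star map gives 1.8754; window check 0.4 ≤ 1.8754 < 1.2 is false → out
[3] lift (-5,-23): star map gives 0.4296; window check 0.4 ≤ 0.4296 < 1.2 is true → IN Λ
[4] lift (-11,3): star map gives -11.7082; window check 0.4 ≤ -11.7082 < 1.2 is false → out
[5] lift (2,8): star map gives 0.1115; window check 0.4 ≤ 0.1115 < 1.2 is false → out
[6] lift (3,9): star map gives 0.8754; window check 0.4 ≤ 0.8754 < 1.2 is true → IN Λ
[7] lift (-1,-5): star map gives 0.1803; window check 0.4 ≤ 0.1803 < 1.2 is false → out
[8] lift (0,1): star map gives -0.2361; window check 0.4 ≤ -0.2361 < 1.2 is false → out
[9] lift (3,8): star map gives 1.1115; window check 0.4 ≤ 1.1115 < 1.2 is true → IN Λ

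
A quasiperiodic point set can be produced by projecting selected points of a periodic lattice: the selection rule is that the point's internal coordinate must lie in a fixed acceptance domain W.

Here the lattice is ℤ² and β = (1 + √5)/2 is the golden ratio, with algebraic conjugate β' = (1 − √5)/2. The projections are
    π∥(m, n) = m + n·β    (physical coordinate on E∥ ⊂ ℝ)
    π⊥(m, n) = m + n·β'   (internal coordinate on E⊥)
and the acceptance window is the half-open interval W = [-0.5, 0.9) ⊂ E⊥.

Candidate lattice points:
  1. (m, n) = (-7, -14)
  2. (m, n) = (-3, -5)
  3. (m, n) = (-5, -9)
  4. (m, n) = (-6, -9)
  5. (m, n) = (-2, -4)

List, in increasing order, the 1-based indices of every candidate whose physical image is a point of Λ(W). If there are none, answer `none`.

2, 3, 4, 5

Numerically β ≈ 1.6180 and β' = −1/β ≈ -0.6180.
#1 (-7,-14): internal coord -7 + (-14)·β' = +1.6525; +1.6525 ∉ [-0.5, 0.9) → out
#2 (-3,-5): internal coord -3 + (-5)·β' = +0.0902; +0.0902 ∈ [-0.5, 0.9) → IN Λ
#3 (-5,-9): internal coord -5 + (-9)·β' = +0.5623; +0.5623 ∈ [-0.5, 0.9) → IN Λ
#4 (-6,-9): internal coord -6 + (-9)·β' = -0.4377; -0.4377 ∈ [-0.5, 0.9) → IN Λ
#5 (-2,-4): internal coord -2 + (-4)·β' = +0.4721; +0.4721 ∈ [-0.5, 0.9) → IN Λ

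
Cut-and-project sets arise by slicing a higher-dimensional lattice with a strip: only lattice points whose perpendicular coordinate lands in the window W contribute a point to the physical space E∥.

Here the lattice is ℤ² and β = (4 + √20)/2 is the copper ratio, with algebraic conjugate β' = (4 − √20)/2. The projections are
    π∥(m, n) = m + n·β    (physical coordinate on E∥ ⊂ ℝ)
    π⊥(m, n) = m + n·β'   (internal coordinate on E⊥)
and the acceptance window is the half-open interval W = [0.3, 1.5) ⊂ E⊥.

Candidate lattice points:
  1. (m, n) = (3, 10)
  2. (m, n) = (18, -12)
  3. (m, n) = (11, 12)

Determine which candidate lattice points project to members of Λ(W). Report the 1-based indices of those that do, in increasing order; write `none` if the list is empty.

1

Numerically β ≈ 4.236068 and β' = −1/β ≈ -0.236068.
candidate 1: (m,n)=(3,10) → π∥ = 3+10·β ≈ 45.360680, π⊥ = 3+10·β' ≈ 0.639320 ∈ [0.3, 1.5) ⇒ IN Λ
candidate 2: (m,n)=(18,-12) → π∥ = 18-12·β ≈ -32.832816, π⊥ = 18-12·β' ≈ 20.832816 ∉ [0.3, 1.5) ⇒ out
candidate 3: (m,n)=(11,12) → π∥ = 11+12·β ≈ 61.832816, π⊥ = 11+12·β' ≈ 8.167184 ∉ [0.3, 1.5) ⇒ out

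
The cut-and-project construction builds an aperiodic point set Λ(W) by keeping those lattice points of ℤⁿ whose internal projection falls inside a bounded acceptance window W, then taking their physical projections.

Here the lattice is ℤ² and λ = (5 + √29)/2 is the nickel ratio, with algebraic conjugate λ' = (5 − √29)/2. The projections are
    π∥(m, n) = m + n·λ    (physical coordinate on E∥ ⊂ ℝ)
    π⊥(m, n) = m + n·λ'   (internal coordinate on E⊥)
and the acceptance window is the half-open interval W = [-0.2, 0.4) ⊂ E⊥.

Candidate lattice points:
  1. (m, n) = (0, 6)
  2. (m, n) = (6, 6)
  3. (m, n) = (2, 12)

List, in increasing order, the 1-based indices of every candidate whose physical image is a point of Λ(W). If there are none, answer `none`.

none

λ' = (5−√29)/2 ≈ -0.192582.
#1 (0,6): internal coord 0 + (6)·λ' = -1.155494; -1.155494 ∉ [-0.2, 0.4) → out
#2 (6,6): internal coord 6 + (6)·λ' = +4.844506; +4.844506 ∉ [-0.2, 0.4) → out
#3 (2,12): internal coord 2 + (12)·λ' = -0.310989; -0.310989 ∉ [-0.2, 0.4) → out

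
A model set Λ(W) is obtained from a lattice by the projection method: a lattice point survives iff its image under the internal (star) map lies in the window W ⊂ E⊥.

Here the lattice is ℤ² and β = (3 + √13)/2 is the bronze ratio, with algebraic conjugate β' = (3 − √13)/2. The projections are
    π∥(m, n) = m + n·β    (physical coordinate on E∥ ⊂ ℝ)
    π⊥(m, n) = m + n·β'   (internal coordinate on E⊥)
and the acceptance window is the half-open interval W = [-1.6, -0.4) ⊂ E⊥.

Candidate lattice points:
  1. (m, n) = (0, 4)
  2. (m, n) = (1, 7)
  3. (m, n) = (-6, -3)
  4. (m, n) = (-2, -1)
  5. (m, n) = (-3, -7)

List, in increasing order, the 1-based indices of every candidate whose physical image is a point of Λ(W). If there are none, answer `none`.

Numerically β ≈ 3.302776 and β' = −1/β ≈ -0.302776.
#1 (0,4): internal coord 0 + (4)·β' = -1.211103; -1.211103 ∈ [-1.6, -0.4) → IN Λ
#2 (1,7): internal coord 1 + (7)·β' = -1.119429; -1.119429 ∈ [-1.6, -0.4) → IN Λ
#3 (-6,-3): internal coord -6 + (-3)·β' = -5.091673; -5.091673 ∉ [-1.6, -0.4) → out
#4 (-2,-1): internal coord -2 + (-1)·β' = -1.697224; -1.697224 ∉ [-1.6, -0.4) → out
#5 (-3,-7): internal coord -3 + (-7)·β' = -0.880571; -0.880571 ∈ [-1.6, -0.4) → IN Λ

1, 2, 5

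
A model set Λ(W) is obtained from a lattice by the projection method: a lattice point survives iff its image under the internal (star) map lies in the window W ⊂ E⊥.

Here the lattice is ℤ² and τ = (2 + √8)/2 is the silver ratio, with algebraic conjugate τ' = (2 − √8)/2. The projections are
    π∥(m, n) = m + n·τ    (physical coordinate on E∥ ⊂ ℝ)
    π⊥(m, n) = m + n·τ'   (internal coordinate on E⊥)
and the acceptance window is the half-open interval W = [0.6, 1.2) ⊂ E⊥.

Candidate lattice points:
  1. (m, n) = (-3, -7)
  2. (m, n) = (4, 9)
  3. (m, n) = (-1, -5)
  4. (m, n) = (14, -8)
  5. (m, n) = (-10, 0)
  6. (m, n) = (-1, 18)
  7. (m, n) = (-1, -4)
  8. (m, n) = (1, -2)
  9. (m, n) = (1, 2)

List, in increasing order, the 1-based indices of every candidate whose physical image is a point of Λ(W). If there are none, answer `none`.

Compute τ' = (2−√8)/2 = -0.414214, so π⊥(m,n) = m -0.414214·n.
candidate 1: (m,n)=(-3,-7) → π∥ = -3-7·τ ≈ -19.899495, π⊥ = -3-7·τ' ≈ -0.100505 ∉ [0.6, 1.2) ⇒ out
candidate 2: (m,n)=(4,9) → π∥ = 4+9·τ ≈ 25.727922, π⊥ = 4+9·τ' ≈ 0.272078 ∉ [0.6, 1.2) ⇒ out
candidate 3: (m,n)=(-1,-5) → π∥ = -1-5·τ ≈ -13.071068, π⊥ = -1-5·τ' ≈ 1.071068 ∈ [0.6, 1.2) ⇒ IN Λ
candidate 4: (m,n)=(14,-8) → π∥ = 14-8·τ ≈ -5.313708, π⊥ = 14-8·τ' ≈ 17.313708 ∉ [0.6, 1.2) ⇒ out
candidate 5: (m,n)=(-10,0) → π∥ = -10+0·τ ≈ -10.000000, π⊥ = -10+0·τ' ≈ -10.000000 ∉ [0.6, 1.2) ⇒ out
candidate 6: (m,n)=(-1,18) → π∥ = -1+18·τ ≈ 42.455844, π⊥ = -1+18·τ' ≈ -8.455844 ∉ [0.6, 1.2) ⇒ out
candidate 7: (m,n)=(-1,-4) → π∥ = -1-4·τ ≈ -10.656854, π⊥ = -1-4·τ' ≈ 0.656854 ∈ [0.6, 1.2) ⇒ IN Λ
candidate 8: (m,n)=(1,-2) → π∥ = 1-2·τ ≈ -3.828427, π⊥ = 1-2·τ' ≈ 1.828427 ∉ [0.6, 1.2) ⇒ out
candidate 9: (m,n)=(1,2) → π∥ = 1+2·τ ≈ 5.828427, π⊥ = 1+2·τ' ≈ 0.171573 ∉ [0.6, 1.2) ⇒ out

3, 7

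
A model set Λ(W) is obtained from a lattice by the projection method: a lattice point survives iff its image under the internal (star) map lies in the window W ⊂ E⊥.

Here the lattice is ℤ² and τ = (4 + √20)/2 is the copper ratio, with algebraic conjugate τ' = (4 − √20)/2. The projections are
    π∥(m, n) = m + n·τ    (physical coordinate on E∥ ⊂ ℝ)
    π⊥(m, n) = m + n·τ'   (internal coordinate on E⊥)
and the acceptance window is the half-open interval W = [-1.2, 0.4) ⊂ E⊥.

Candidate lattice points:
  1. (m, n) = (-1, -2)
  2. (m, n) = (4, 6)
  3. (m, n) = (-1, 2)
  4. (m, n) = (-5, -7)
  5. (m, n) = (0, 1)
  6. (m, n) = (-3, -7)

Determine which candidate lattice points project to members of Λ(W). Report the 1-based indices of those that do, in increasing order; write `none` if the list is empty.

Numerically τ ≈ 4.23607 and τ' = −1/τ ≈ -0.23607.
#1 (-1,-2): internal coord -1 + (-2)·τ' = -0.52786; -0.52786 ∈ [-1.2, 0.4) → IN Λ
#2 (4,6): internal coord 4 + (6)·τ' = +2.58359; +2.58359 ∉ [-1.2, 0.4) → out
#3 (-1,2): internal coord -1 + (2)·τ' = -1.47214; -1.47214 ∉ [-1.2, 0.4) → out
#4 (-5,-7): internal coord -5 + (-7)·τ' = -3.34752; -3.34752 ∉ [-1.2, 0.4) → out
#5 (0,1): internal coord 0 + (1)·τ' = -0.23607; -0.23607 ∈ [-1.2, 0.4) → IN Λ
#6 (-3,-7): internal coord -3 + (-7)·τ' = -1.34752; -1.34752 ∉ [-1.2, 0.4) → out

1, 5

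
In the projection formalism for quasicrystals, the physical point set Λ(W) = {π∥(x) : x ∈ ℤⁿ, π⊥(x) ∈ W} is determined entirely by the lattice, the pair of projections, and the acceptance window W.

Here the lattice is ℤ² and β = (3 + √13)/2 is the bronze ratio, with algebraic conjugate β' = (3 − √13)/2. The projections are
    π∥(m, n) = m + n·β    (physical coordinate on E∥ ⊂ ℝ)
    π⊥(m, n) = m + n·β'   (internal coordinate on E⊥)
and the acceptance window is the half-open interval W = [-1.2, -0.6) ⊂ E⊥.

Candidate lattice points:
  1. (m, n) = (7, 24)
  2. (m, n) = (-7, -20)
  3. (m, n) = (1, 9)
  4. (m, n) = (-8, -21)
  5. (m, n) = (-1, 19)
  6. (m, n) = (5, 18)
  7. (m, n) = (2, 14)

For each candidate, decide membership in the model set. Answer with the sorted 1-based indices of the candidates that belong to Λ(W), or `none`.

2

β' = (3−√13)/2 ≈ -0.30278.
candidate 1: (m,n)=(7,24) → π∥ = 7+24·β ≈ 86.26662, π⊥ = 7+24·β' ≈ -0.26662 ∉ [-1.2, -0.6) ⇒ out
candidate 2: (m,n)=(-7,-20) → π∥ = -7-20·β ≈ -73.05551, π⊥ = -7-20·β' ≈ -0.94449 ∈ [-1.2, -0.6) ⇒ IN Λ
candidate 3: (m,n)=(1,9) → π∥ = 1+9·β ≈ 30.72498, π⊥ = 1+9·β' ≈ -1.72498 ∉ [-1.2, -0.6) ⇒ out
candidate 4: (m,n)=(-8,-21) → π∥ = -8-21·β ≈ -77.35829, π⊥ = -8-21·β' ≈ -1.64171 ∉ [-1.2, -0.6) ⇒ out
candidate 5: (m,n)=(-1,19) → π∥ = -1+19·β ≈ 61.75274, π⊥ = -1+19·β' ≈ -6.75274 ∉ [-1.2, -0.6) ⇒ out
candidate 6: (m,n)=(5,18) → π∥ = 5+18·β ≈ 64.44996, π⊥ = 5+18·β' ≈ -0.44996 ∉ [-1.2, -0.6) ⇒ out
candidate 7: (m,n)=(2,14) → π∥ = 2+14·β ≈ 48.23886, π⊥ = 2+14·β' ≈ -2.23886 ∉ [-1.2, -0.6) ⇒ out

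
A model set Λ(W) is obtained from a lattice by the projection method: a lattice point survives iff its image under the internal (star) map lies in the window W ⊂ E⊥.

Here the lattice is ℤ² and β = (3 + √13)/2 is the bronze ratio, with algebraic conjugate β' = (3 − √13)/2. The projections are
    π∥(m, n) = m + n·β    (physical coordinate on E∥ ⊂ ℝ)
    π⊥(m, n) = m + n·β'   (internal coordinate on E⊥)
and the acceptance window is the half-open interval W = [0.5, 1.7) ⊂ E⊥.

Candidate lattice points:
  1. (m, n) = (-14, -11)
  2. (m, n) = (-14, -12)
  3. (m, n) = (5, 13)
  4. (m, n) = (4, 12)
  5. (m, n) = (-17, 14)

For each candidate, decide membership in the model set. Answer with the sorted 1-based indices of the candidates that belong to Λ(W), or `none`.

3

β' = (3−√13)/2 ≈ -0.30278.
[1] lift (-14,-11): star map gives -10.66947; window check 0.5 ≤ -10.66947 < 1.7 is false → out
[2] lift (-14,-12): star map gives -10.36669; window check 0.5 ≤ -10.36669 < 1.7 is false → out
[3] lift (5,13): star map gives 1.06392; window check 0.5 ≤ 1.06392 < 1.7 is true → IN Λ
[4] lift (4,12): star map gives 0.36669; window check 0.5 ≤ 0.36669 < 1.7 is false → out
[5] lift (-17,14): star map gives -21.23886; window check 0.5 ≤ -21.23886 < 1.7 is false → out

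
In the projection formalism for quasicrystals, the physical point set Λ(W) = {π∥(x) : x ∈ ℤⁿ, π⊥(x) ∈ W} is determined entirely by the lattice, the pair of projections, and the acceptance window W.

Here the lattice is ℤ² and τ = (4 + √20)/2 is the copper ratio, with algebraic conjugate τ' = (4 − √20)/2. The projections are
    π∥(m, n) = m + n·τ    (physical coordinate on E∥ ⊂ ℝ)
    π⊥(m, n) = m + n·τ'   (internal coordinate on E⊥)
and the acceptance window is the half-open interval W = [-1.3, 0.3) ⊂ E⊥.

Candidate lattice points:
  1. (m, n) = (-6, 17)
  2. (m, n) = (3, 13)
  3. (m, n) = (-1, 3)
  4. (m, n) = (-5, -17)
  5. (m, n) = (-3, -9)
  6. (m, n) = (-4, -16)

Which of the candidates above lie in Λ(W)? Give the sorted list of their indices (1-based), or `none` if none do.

Compute τ' = (4−√20)/2 = -0.23607, so π⊥(m,n) = m -0.23607·n.
#1 (-6,17): internal coord -6 + (17)·τ' = -10.01316; -10.01316 ∉ [-1.3, 0.3) → out
#2 (3,13): internal coord 3 + (13)·τ' = -0.06888; -0.06888 ∈ [-1.3, 0.3) → IN Λ
#3 (-1,3): internal coord -1 + (3)·τ' = -1.70820; -1.70820 ∉ [-1.3, 0.3) → out
#4 (-5,-17): internal coord -5 + (-17)·τ' = -0.98684; -0.98684 ∈ [-1.3, 0.3) → IN Λ
#5 (-3,-9): internal coord -3 + (-9)·τ' = -0.87539; -0.87539 ∈ [-1.3, 0.3) → IN Λ
#6 (-4,-16): internal coord -4 + (-16)·τ' = -0.22291; -0.22291 ∈ [-1.3, 0.3) → IN Λ

2, 4, 5, 6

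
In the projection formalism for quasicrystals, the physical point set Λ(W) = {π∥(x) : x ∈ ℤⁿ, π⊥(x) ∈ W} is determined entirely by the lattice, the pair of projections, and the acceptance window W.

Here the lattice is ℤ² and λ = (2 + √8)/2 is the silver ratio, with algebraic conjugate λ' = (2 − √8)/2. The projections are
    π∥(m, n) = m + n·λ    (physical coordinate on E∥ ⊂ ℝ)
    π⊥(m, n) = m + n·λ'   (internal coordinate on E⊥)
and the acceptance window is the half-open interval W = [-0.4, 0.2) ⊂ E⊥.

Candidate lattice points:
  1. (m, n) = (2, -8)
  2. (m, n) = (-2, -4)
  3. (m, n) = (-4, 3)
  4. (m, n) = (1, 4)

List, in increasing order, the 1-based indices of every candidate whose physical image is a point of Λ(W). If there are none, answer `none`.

2

Numerically λ ≈ 2.41421 and λ' = −1/λ ≈ -0.41421.
candidate 1: (m,n)=(2,-8) → π∥ = 2-8·λ ≈ -17.31371, π⊥ = 2-8·λ' ≈ 5.31371 ∉ [-0.4, 0.2) ⇒ out
candidate 2: (m,n)=(-2,-4) → π∥ = -2-4·λ ≈ -11.65685, π⊥ = -2-4·λ' ≈ -0.34315 ∈ [-0.4, 0.2) ⇒ IN Λ
candidate 3: (m,n)=(-4,3) → π∥ = -4+3·λ ≈ 3.24264, π⊥ = -4+3·λ' ≈ -5.24264 ∉ [-0.4, 0.2) ⇒ out
candidate 4: (m,n)=(1,4) → π∥ = 1+4·λ ≈ 10.65685, π⊥ = 1+4·λ' ≈ -0.65685 ∉ [-0.4, 0.2) ⇒ out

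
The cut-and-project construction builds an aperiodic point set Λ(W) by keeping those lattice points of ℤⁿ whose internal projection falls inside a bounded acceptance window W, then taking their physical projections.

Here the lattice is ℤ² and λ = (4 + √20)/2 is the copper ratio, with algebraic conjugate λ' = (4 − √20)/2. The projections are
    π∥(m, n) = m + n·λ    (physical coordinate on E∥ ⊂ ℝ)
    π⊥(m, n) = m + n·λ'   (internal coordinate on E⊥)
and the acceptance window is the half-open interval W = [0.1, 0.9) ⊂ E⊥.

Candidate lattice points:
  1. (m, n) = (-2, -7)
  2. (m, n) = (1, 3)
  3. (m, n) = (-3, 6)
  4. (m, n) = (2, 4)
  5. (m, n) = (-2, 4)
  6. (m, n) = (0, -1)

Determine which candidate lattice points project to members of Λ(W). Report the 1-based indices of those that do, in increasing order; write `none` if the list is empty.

2, 6

λ' = (4−√20)/2 ≈ -0.236068.
#1 (-2,-7): internal coord -2 + (-7)·λ' = -0.347524; -0.347524 ∉ [0.1, 0.9) → out
#2 (1,3): internal coord 1 + (3)·λ' = +0.291796; +0.291796 ∈ [0.1, 0.9) → IN Λ
#3 (-3,6): internal coord -3 + (6)·λ' = -4.416408; -4.416408 ∉ [0.1, 0.9) → out
#4 (2,4): internal coord 2 + (4)·λ' = +1.055728; +1.055728 ∉ [0.1, 0.9) → out
#5 (-2,4): internal coord -2 + (4)·λ' = -2.944272; -2.944272 ∉ [0.1, 0.9) → out
#6 (0,-1): internal coord 0 + (-1)·λ' = +0.236068; +0.236068 ∈ [0.1, 0.9) → IN Λ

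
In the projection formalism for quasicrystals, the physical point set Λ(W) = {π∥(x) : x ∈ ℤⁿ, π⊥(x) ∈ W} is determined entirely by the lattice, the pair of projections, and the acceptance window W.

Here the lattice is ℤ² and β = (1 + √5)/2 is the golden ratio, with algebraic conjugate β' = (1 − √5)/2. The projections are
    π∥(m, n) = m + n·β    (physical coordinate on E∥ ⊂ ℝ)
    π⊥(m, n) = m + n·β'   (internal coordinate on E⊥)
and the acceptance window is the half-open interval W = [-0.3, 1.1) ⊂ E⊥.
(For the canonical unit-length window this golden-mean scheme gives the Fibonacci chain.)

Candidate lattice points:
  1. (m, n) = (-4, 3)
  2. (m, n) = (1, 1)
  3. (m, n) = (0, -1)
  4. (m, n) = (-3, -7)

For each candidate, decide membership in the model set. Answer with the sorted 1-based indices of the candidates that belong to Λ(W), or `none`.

2, 3

β' = (1−√5)/2 ≈ -0.6180.
[1] lift (-4,3): star map gives -5.8541; window check -0.3 ≤ -5.8541 < 1.1 is false → out
[2] lift (1,1): star map gives 0.3820; window check -0.3 ≤ 0.3820 < 1.1 is true → IN Λ
[3] lift (0,-1): star map gives 0.6180; window check -0.3 ≤ 0.6180 < 1.1 is true → IN Λ
[4] lift (-3,-7): star map gives 1.3262; window check -0.3 ≤ 1.3262 < 1.1 is false → out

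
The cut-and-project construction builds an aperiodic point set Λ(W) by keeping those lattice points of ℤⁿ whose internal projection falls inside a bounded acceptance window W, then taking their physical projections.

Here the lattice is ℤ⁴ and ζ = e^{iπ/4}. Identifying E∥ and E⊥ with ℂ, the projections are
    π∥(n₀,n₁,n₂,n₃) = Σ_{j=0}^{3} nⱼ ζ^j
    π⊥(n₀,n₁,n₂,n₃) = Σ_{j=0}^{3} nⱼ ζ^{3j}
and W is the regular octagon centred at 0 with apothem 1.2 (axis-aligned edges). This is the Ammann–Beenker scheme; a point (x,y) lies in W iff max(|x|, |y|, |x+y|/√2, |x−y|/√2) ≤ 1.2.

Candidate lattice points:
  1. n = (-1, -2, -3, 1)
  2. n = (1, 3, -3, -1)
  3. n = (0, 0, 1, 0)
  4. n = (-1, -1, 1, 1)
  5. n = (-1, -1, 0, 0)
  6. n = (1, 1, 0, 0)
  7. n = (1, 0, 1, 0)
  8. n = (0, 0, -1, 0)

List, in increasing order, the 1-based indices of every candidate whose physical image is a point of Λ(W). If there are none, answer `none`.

3, 4, 5, 6, 8

π⊥(n) = n₀ + n₁ζ³ + n₂ζ⁶ + n₃ζ⁹ where ζ = e^{iπ/4}.
candidate 1: n = (-1, -2, -3, 1) → π⊥ ≈ (+1.121320, +2.292893); max(|x|,|y|,|x±y|/√2) = 2.414214 > 1.2 ⇒ ∉ W
candidate 2: n = (1, 3, -3, -1) → π⊥ ≈ (-1.828427, +4.414214); max(|x|,|y|,|x±y|/√2) = 4.414214 > 1.2 ⇒ ∉ W
candidate 3: n = (0, 0, 1, 0) → π⊥ ≈ (+0.000000, -1.000000); max(|x|,|y|,|x±y|/√2) = 1.000000 ≤ 1.2 ⇒ ∈ W
candidate 4: n = (-1, -1, 1, 1) → π⊥ ≈ (+0.414214, -1.000000); max(|x|,|y|,|x±y|/√2) = 1.000000 ≤ 1.2 ⇒ ∈ W
candidate 5: n = (-1, -1, 0, 0) → π⊥ ≈ (-0.292893, -0.707107); max(|x|,|y|,|x±y|/√2) = 0.707107 ≤ 1.2 ⇒ ∈ W
candidate 6: n = (1, 1, 0, 0) → π⊥ ≈ (+0.292893, +0.707107); max(|x|,|y|,|x±y|/√2) = 0.707107 ≤ 1.2 ⇒ ∈ W
candidate 7: n = (1, 0, 1, 0) → π⊥ ≈ (+1.000000, -1.000000); max(|x|,|y|,|x±y|/√2) = 1.414214 > 1.2 ⇒ ∉ W
candidate 8: n = (0, 0, -1, 0) → π⊥ ≈ (+0.000000, +1.000000); max(|x|,|y|,|x±y|/√2) = 1.000000 ≤ 1.2 ⇒ ∈ W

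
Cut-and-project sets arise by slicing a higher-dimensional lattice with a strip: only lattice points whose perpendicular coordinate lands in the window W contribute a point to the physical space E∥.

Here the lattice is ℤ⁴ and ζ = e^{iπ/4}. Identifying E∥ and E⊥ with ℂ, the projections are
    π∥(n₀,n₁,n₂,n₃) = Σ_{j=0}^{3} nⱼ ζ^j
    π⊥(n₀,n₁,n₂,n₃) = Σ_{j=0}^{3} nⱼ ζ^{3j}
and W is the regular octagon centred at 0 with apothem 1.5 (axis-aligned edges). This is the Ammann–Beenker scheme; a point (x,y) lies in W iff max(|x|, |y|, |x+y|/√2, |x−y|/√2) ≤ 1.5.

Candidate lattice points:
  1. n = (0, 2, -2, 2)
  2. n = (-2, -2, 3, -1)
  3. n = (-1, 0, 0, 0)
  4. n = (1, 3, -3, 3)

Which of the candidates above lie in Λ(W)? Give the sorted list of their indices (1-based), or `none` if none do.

3

π⊥(n) = n₀ + n₁ζ³ + n₂ζ⁶ + n₃ζ⁹ where ζ = e^{iπ/4}.
candidate 1: n = (0, 2, -2, 2) → π⊥ ≈ (+0.0000, +4.8284); max(|x|,|y|,|x±y|/√2) = 4.8284 > 1.5 ⇒ ∉ W
candidate 2: n = (-2, -2, 3, -1) → π⊥ ≈ (-1.2929, -5.1213); max(|x|,|y|,|x±y|/√2) = 5.1213 > 1.5 ⇒ ∉ W
candidate 3: n = (-1, 0, 0, 0) → π⊥ ≈ (-1.0000, +0.0000); max(|x|,|y|,|x±y|/√2) = 1.0000 ≤ 1.5 ⇒ ∈ W
candidate 4: n = (1, 3, -3, 3) → π⊥ ≈ (+1.0000, +7.2426); max(|x|,|y|,|x±y|/√2) = 7.2426 > 1.5 ⇒ ∉ W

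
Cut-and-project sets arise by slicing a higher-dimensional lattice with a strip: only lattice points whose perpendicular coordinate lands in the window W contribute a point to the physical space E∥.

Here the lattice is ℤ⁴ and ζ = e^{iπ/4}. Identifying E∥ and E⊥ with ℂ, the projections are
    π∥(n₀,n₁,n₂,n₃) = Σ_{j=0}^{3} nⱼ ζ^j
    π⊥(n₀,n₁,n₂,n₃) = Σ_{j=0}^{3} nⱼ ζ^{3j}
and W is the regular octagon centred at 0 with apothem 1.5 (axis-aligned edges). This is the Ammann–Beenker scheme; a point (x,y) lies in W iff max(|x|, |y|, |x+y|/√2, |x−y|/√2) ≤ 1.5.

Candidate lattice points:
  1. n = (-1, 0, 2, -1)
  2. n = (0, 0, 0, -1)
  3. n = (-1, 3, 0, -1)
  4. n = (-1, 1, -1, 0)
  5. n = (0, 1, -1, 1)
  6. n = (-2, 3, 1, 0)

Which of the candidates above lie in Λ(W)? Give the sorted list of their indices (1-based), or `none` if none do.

Internal map: ζ^{3j} for j=0..3 gives (1,0), (−√2/2,√2/2), (0,−1), (√2/2,√2/2).
candidate 1: n = (-1, 0, 2, -1) → π⊥ ≈ (-1.7071, -2.7071); max(|x|,|y|,|x±y|/√2) = 3.1213 > 1.5 ⇒ ∉ W
candidate 2: n = (0, 0, 0, -1) → π⊥ ≈ (-0.7071, -0.7071); max(|x|,|y|,|x±y|/√2) = 1.0000 ≤ 1.5 ⇒ ∈ W
candidate 3: n = (-1, 3, 0, -1) → π⊥ ≈ (-3.8284, +1.4142); max(|x|,|y|,|x±y|/√2) = 3.8284 > 1.5 ⇒ ∉ W
candidate 4: n = (-1, 1, -1, 0) → π⊥ ≈ (-1.7071, +1.7071); max(|x|,|y|,|x±y|/√2) = 2.4142 > 1.5 ⇒ ∉ W
candidate 5: n = (0, 1, -1, 1) → π⊥ ≈ (+0.0000, +2.4142); max(|x|,|y|,|x±y|/√2) = 2.4142 > 1.5 ⇒ ∉ W
candidate 6: n = (-2, 3, 1, 0) → π⊥ ≈ (-4.1213, +1.1213); max(|x|,|y|,|x±y|/√2) = 4.1213 > 1.5 ⇒ ∉ W

2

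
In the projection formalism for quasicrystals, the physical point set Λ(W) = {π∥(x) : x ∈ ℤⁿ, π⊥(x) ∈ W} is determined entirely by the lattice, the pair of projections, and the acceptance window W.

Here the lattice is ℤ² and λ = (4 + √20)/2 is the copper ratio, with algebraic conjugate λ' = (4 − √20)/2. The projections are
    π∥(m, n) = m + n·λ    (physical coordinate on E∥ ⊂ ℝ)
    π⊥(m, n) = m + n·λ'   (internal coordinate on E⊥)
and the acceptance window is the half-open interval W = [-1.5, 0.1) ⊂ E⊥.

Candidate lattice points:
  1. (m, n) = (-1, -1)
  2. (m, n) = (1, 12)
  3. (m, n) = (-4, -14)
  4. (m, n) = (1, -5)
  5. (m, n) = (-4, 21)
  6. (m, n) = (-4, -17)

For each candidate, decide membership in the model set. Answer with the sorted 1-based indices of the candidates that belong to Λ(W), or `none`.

1, 3, 6

λ' = (4−√20)/2 ≈ -0.23607.
candidate 1: (m,n)=(-1,-1) → π∥ = -1-1·λ ≈ -5.23607, π⊥ = -1-1·λ' ≈ -0.76393 ∈ [-1.5, 0.1) ⇒ IN Λ
candidate 2: (m,n)=(1,12) → π∥ = 1+12·λ ≈ 51.83282, π⊥ = 1+12·λ' ≈ -1.83282 ∉ [-1.5, 0.1) ⇒ out
candidate 3: (m,n)=(-4,-14) → π∥ = -4-14·λ ≈ -63.30495, π⊥ = -4-14·λ' ≈ -0.69505 ∈ [-1.5, 0.1) ⇒ IN Λ
candidate 4: (m,n)=(1,-5) → π∥ = 1-5·λ ≈ -20.18034, π⊥ = 1-5·λ' ≈ 2.18034 ∉ [-1.5, 0.1) ⇒ out
candidate 5: (m,n)=(-4,21) → π∥ = -4+21·λ ≈ 84.95743, π⊥ = -4+21·λ' ≈ -8.95743 ∉ [-1.5, 0.1) ⇒ out
candidate 6: (m,n)=(-4,-17) → π∥ = -4-17·λ ≈ -76.01316, π⊥ = -4-17·λ' ≈ 0.01316 ∈ [-1.5, 0.1) ⇒ IN Λ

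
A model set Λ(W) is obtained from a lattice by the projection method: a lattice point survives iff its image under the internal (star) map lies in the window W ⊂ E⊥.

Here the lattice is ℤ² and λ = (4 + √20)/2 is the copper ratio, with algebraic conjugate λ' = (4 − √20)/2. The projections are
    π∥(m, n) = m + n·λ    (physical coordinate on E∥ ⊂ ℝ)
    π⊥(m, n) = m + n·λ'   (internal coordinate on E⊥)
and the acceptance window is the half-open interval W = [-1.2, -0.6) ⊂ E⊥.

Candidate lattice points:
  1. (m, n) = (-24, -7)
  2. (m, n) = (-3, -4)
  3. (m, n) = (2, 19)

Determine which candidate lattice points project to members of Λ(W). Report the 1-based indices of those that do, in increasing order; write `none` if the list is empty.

Numerically λ ≈ 4.23607 and λ' = −1/λ ≈ -0.23607.
candidate 1: (m,n)=(-24,-7) → π∥ = -24-7·λ ≈ -53.65248, π⊥ = -24-7·λ' ≈ -22.34752 ∉ [-1.2, -0.6) ⇒ out
candidate 2: (m,n)=(-3,-4) → π∥ = -3-4·λ ≈ -19.94427, π⊥ = -3-4·λ' ≈ -2.05573 ∉ [-1.2, -0.6) ⇒ out
candidate 3: (m,n)=(2,19) → π∥ = 2+19·λ ≈ 82.48529, π⊥ = 2+19·λ' ≈ -2.48529 ∉ [-1.2, -0.6) ⇒ out

none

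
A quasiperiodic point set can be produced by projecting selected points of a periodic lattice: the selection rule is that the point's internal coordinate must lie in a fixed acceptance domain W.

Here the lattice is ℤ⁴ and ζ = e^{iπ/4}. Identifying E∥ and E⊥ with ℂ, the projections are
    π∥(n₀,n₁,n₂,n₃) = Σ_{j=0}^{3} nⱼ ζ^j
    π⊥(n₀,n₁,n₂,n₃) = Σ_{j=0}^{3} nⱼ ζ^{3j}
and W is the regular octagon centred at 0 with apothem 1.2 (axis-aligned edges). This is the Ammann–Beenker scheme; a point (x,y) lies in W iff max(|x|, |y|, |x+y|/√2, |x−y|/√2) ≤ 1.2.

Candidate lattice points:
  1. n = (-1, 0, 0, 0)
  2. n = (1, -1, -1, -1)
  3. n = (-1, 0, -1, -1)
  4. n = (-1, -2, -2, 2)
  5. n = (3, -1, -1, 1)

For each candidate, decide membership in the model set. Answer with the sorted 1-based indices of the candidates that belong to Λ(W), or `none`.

1, 2

Internal map: ζ^{3j} for j=0..3 gives (1,0), (−√2/2,√2/2), (0,−1), (√2/2,√2/2).
candidate 1: n = (-1, 0, 0, 0) → π⊥ ≈ (-1.00000, +0.00000); max(|x|,|y|,|x±y|/√2) = 1.00000 ≤ 1.2 ⇒ ∈ W
candidate 2: n = (1, -1, -1, -1) → π⊥ ≈ (+1.00000, -0.41421); max(|x|,|y|,|x±y|/√2) = 1.00000 ≤ 1.2 ⇒ ∈ W
candidate 3: n = (-1, 0, -1, -1) → π⊥ ≈ (-1.70711, +0.29289); max(|x|,|y|,|x±y|/√2) = 1.70711 > 1.2 ⇒ ∉ W
candidate 4: n = (-1, -2, -2, 2) → π⊥ ≈ (+1.82843, +2.00000); max(|x|,|y|,|x±y|/√2) = 2.70711 > 1.2 ⇒ ∉ W
candidate 5: n = (3, -1, -1, 1) → π⊥ ≈ (+4.41421, +1.00000); max(|x|,|y|,|x±y|/√2) = 4.41421 > 1.2 ⇒ ∉ W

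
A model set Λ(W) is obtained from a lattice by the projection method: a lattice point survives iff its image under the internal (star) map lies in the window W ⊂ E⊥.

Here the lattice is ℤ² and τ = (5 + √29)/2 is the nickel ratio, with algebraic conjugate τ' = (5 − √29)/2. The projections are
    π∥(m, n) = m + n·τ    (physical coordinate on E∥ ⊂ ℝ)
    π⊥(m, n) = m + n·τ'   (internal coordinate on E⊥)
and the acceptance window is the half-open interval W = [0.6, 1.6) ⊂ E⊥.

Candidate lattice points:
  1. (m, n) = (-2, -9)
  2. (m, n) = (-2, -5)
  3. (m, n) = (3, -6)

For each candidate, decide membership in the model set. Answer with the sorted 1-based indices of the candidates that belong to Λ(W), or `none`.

none

τ' = (5−√29)/2 ≈ -0.192582.
#1 (-2,-9): internal coord -2 + (-9)·τ' = -0.266758; -0.266758 ∉ [0.6, 1.6) → out
#2 (-2,-5): internal coord -2 + (-5)·τ' = -1.037088; -1.037088 ∉ [0.6, 1.6) → out
#3 (3,-6): internal coord 3 + (-6)·τ' = +4.155494; +4.155494 ∉ [0.6, 1.6) → out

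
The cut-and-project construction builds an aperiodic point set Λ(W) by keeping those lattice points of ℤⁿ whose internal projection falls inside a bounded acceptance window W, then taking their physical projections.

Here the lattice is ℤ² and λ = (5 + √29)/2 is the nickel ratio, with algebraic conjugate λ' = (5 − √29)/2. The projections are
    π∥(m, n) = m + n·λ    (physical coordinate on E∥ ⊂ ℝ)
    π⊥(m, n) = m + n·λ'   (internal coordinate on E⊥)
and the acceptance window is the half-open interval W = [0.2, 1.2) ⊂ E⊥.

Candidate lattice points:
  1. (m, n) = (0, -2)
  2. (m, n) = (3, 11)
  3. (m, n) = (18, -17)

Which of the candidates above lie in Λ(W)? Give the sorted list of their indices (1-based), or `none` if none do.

1, 2

λ' = (5−√29)/2 ≈ -0.19258.
candidate 1: (m,n)=(0,-2) → π∥ = 0-2·λ ≈ -10.38516, π⊥ = 0-2·λ' ≈ 0.38516 ∈ [0.2, 1.2) ⇒ IN Λ
candidate 2: (m,n)=(3,11) → π∥ = 3+11·λ ≈ 60.11841, π⊥ = 3+11·λ' ≈ 0.88159 ∈ [0.2, 1.2) ⇒ IN Λ
candidate 3: (m,n)=(18,-17) → π∥ = 18-17·λ ≈ -70.27390, π⊥ = 18-17·λ' ≈ 21.27390 ∉ [0.2, 1.2) ⇒ out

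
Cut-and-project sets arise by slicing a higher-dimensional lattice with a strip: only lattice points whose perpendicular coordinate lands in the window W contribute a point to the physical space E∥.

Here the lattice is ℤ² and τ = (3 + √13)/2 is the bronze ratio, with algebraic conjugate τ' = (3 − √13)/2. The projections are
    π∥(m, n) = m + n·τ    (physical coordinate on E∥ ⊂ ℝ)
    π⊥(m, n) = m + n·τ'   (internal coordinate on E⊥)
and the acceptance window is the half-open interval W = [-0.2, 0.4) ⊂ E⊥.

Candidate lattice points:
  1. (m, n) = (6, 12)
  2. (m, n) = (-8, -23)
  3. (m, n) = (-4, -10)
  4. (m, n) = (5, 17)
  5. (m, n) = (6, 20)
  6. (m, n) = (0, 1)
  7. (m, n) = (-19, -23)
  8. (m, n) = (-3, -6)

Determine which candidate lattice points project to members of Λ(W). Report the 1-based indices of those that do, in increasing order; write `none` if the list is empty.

4, 5

Compute τ' = (3−√13)/2 = -0.30278, so π⊥(m,n) = m -0.30278·n.
candidate 1: (m,n)=(6,12) → π∥ = 6+12·τ ≈ 45.63331, π⊥ = 6+12·τ' ≈ 2.36669 ∉ [-0.2, 0.4) ⇒ out
candidate 2: (m,n)=(-8,-23) → π∥ = -8-23·τ ≈ -83.96384, π⊥ = -8-23·τ' ≈ -1.03616 ∉ [-0.2, 0.4) ⇒ out
candidate 3: (m,n)=(-4,-10) → π∥ = -4-10·τ ≈ -37.02776, π⊥ = -4-10·τ' ≈ -0.97224 ∉ [-0.2, 0.4) ⇒ out
candidate 4: (m,n)=(5,17) → π∥ = 5+17·τ ≈ 61.14719, π⊥ = 5+17·τ' ≈ -0.14719 ∈ [-0.2, 0.4) ⇒ IN Λ
candidate 5: (m,n)=(6,20) → π∥ = 6+20·τ ≈ 72.05551, π⊥ = 6+20·τ' ≈ -0.05551 ∈ [-0.2, 0.4) ⇒ IN Λ
candidate 6: (m,n)=(0,1) → π∥ = 0+1·τ ≈ 3.30278, π⊥ = 0+1·τ' ≈ -0.30278 ∉ [-0.2, 0.4) ⇒ out
candidate 7: (m,n)=(-19,-23) → π∥ = -19-23·τ ≈ -94.96384, π⊥ = -19-23·τ' ≈ -12.03616 ∉ [-0.2, 0.4) ⇒ out
candidate 8: (m,n)=(-3,-6) → π∥ = -3-6·τ ≈ -22.81665, π⊥ = -3-6·τ' ≈ -1.18335 ∉ [-0.2, 0.4) ⇒ out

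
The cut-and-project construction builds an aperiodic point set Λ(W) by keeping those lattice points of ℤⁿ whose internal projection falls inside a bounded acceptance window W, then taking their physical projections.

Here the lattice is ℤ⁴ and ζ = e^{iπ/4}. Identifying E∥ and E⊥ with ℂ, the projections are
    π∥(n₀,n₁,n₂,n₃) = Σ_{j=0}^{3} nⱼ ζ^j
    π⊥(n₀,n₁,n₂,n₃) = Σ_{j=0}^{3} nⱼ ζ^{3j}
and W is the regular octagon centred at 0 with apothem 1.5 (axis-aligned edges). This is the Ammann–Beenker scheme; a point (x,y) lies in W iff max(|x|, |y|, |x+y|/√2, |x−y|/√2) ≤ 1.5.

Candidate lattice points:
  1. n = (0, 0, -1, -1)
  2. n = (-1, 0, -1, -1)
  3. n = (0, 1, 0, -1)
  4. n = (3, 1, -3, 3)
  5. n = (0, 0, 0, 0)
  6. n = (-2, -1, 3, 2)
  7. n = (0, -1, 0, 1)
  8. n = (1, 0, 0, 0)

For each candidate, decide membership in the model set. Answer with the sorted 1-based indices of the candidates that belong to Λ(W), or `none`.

1, 3, 5, 7, 8

With ζ = e^{iπ/4} the internal vectors are ζ^0,ζ^3,ζ^6,ζ^9.
candidate 1: n = (0, 0, -1, -1) → π⊥ ≈ (-0.70711, +0.29289); max(|x|,|y|,|x±y|/√2) = 0.70711 ≤ 1.5 ⇒ ∈ W
candidate 2: n = (-1, 0, -1, -1) → π⊥ ≈ (-1.70711, +0.29289); max(|x|,|y|,|x±y|/√2) = 1.70711 > 1.5 ⇒ ∉ W
candidate 3: n = (0, 1, 0, -1) → π⊥ ≈ (-1.41421, +0.00000); max(|x|,|y|,|x±y|/√2) = 1.41421 ≤ 1.5 ⇒ ∈ W
candidate 4: n = (3, 1, -3, 3) → π⊥ ≈ (+4.41421, +5.82843); max(|x|,|y|,|x±y|/√2) = 7.24264 > 1.5 ⇒ ∉ W
candidate 5: n = (0, 0, 0, 0) → π⊥ ≈ (+0.00000, +0.00000); max(|x|,|y|,|x±y|/√2) = 0.00000 ≤ 1.5 ⇒ ∈ W
candidate 6: n = (-2, -1, 3, 2) → π⊥ ≈ (+0.12132, -2.29289); max(|x|,|y|,|x±y|/√2) = 2.29289 > 1.5 ⇒ ∉ W
candidate 7: n = (0, -1, 0, 1) → π⊥ ≈ (+1.41421, +0.00000); max(|x|,|y|,|x±y|/√2) = 1.41421 ≤ 1.5 ⇒ ∈ W
candidate 8: n = (1, 0, 0, 0) → π⊥ ≈ (+1.00000, +0.00000); max(|x|,|y|,|x±y|/√2) = 1.00000 ≤ 1.5 ⇒ ∈ W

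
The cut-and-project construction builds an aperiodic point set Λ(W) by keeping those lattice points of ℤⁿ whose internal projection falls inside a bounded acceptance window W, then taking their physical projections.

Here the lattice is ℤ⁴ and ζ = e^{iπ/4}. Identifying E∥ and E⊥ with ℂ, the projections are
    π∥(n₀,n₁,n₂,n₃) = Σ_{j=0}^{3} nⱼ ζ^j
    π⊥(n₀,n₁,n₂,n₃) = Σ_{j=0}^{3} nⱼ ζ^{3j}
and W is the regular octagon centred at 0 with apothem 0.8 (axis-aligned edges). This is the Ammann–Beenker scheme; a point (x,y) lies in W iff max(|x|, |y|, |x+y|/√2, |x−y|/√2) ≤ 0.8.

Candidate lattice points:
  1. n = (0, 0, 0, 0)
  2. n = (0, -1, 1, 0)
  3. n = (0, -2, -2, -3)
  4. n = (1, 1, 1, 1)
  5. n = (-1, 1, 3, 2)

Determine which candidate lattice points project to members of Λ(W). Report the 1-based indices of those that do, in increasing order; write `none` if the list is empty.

1

Internal map: ζ^{3j} for j=0..3 gives (1,0), (−√2/2,√2/2), (0,−1), (√2/2,√2/2).
candidate 1: n = (0, 0, 0, 0) → π⊥ ≈ (+0.0000, +0.0000); max(|x|,|y|,|x±y|/√2) = 0.0000 ≤ 0.8 ⇒ ∈ W
candidate 2: n = (0, -1, 1, 0) → π⊥ ≈ (+0.7071, -1.7071); max(|x|,|y|,|x±y|/√2) = 1.7071 > 0.8 ⇒ ∉ W
candidate 3: n = (0, -2, -2, -3) → π⊥ ≈ (-0.7071, -1.5355); max(|x|,|y|,|x±y|/√2) = 1.5858 > 0.8 ⇒ ∉ W
candidate 4: n = (1, 1, 1, 1) → π⊥ ≈ (+1.0000, +0.4142); max(|x|,|y|,|x±y|/√2) = 1.0000 > 0.8 ⇒ ∉ W
candidate 5: n = (-1, 1, 3, 2) → π⊥ ≈ (-0.2929, -0.8787); max(|x|,|y|,|x±y|/√2) = 0.8787 > 0.8 ⇒ ∉ W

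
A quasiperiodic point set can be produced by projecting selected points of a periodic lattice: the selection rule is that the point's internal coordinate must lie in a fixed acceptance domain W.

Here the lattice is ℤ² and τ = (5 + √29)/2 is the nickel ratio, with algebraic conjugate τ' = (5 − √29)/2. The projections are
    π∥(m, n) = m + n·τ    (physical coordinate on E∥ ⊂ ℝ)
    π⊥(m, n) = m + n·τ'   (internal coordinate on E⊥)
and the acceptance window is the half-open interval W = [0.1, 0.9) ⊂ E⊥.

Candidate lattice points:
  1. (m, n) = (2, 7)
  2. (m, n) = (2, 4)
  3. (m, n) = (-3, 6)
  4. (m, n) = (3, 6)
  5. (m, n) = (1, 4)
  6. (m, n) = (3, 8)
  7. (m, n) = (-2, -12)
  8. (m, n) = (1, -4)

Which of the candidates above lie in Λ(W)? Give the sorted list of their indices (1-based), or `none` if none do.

τ' = (5−√29)/2 ≈ -0.1926.
#1 (2,7): internal coord 2 + (7)·τ' = +0.6519; +0.6519 ∈ [0.1, 0.9) → IN Λ
#2 (2,4): internal coord 2 + (4)·τ' = +1.2297; +1.2297 ∉ [0.1, 0.9) → out
#3 (-3,6): internal coord -3 + (6)·τ' = -4.1555; -4.1555 ∉ [0.1, 0.9) → out
#4 (3,6): internal coord 3 + (6)·τ' = +1.8445; +1.8445 ∉ [0.1, 0.9) → out
#5 (1,4): internal coord 1 + (4)·τ' = +0.2297; +0.2297 ∈ [0.1, 0.9) → IN Λ
#6 (3,8): internal coord 3 + (8)·τ' = +1.4593; +1.4593 ∉ [0.1, 0.9) → out
#7 (-2,-12): internal coord -2 + (-12)·τ' = +0.3110; +0.3110 ∈ [0.1, 0.9) → IN Λ
#8 (1,-4): internal coord 1 + (-4)·τ' = +1.7703; +1.7703 ∉ [0.1, 0.9) → out

1, 5, 7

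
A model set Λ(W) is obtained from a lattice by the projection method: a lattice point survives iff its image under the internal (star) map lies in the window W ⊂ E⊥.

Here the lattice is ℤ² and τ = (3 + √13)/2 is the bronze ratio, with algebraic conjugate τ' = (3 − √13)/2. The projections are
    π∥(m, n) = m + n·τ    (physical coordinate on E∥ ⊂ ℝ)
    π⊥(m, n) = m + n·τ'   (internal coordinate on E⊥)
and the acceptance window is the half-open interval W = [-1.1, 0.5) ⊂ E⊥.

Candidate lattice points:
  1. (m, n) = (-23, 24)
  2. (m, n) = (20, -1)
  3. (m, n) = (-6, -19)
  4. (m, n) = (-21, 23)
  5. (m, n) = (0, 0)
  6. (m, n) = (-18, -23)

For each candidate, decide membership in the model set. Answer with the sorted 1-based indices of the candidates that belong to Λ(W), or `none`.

3, 5

Numerically τ ≈ 3.3028 and τ' = −1/τ ≈ -0.3028.
[1] lift (-23,24): star map gives -30.2666; window check -1.1 ≤ -30.2666 < 0.5 is false → out
[2] lift (20,-1): star map gives 20.3028; window check -1.1 ≤ 20.3028 < 0.5 is false → out
[3] lift (-6,-19): star map gives -0.2473; window check -1.1 ≤ -0.2473 < 0.5 is true → IN Λ
[4] lift (-21,23): star map gives -27.9638; window check -1.1 ≤ -27.9638 < 0.5 is false → out
[5] lift (0,0): star map gives 0.0000; window check -1.1 ≤ 0.0000 < 0.5 is true → IN Λ
[6] lift (-18,-23): star map gives -11.0362; window check -1.1 ≤ -11.0362 < 0.5 is false → out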